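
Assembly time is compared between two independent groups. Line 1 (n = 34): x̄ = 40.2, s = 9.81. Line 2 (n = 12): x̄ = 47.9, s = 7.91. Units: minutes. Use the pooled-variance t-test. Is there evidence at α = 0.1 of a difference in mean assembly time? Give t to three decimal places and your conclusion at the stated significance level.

Let group 1 = line 1, group 2 = line 2. H0: μ_1 = μ_2; H1: μ_1 ≠ μ_2 (two-sample pooled-variance t-test, two-sided).
s_p² = [(34−1)·9.81² + (12−1)·7.91²]/(34+12−2) = 87.8191
t = (40.2 − 47.9)/√[87.8191·(1/34 + 1/12)] = -2.447
df = n₁ + n₂ − 2 = 44
Two-sided p-value ≈ 0.0185
Since p ≈ 0.0185 < α = 0.1, reject H0; the data support H1.

t = -2.447; reject H0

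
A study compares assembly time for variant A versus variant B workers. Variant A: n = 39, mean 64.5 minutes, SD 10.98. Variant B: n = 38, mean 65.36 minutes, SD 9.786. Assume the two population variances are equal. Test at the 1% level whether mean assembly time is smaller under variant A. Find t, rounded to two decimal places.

Let group 1 = variant A, group 2 = variant B. H0: μ_1 = μ_2; H1: μ_1 < μ_2 (two-sample pooled-variance t-test, left-tailed).
s_p² = [(39−1)·10.98² + (38−1)·9.786²]/(39+38−2) = 108.328
t = (64.5 − 65.36)/√[108.328·(1/39 + 1/38)] = -0.36
df = n₁ + n₂ − 2 = 75
p-value = P(T ≤ -0.36) ≈ 0.3590
Since p ≈ 0.3590 > α = 0.01, fail to reject H0; the data do not provide sufficient evidence against H0.

-0.36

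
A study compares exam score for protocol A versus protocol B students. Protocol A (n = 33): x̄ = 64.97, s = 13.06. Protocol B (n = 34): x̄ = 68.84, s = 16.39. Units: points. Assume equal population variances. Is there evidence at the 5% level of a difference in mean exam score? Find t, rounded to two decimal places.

Let group 1 = protocol A, group 2 = protocol B. H0: μ_1 = μ_2; H1: μ_1 ≠ μ_2 (two-sample pooled-variance t-test, two-sided).
s_p² = [(33−1)·13.06² + (34−1)·16.39²]/(33+34−2) = 220.352
t = (64.97 − 68.84)/√[220.352·(1/33 + 1/34)] = -1.07
df = n₁ + n₂ − 2 = 65
Two-sided p-value ≈ 0.290
Since p ≈ 0.290 > α = 0.05, fail to reject H0; the evidence is not statistically significant.

-1.07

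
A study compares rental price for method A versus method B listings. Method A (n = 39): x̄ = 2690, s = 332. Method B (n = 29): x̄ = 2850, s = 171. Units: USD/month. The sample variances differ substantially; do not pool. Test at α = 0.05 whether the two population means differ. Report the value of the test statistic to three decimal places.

-2.584

Let group 1 = method A, group 2 = method B. H0: μ_1 = μ_2; H1: μ_1 ≠ μ_2 (Welch's two-sample t-test, two-sided).
t = (x̄_1 − x̄_2)/√(s_1²/n_1 + s_2²/n_2) = (2690 − 2850)/√(332²/39 + 171²/29) = -2.584
Welch–Satterthwaite df ≈ 59.65
Two-sided p-value ≈ 0.012
Since p ≈ 0.012 < α = 0.05, reject H0; the evidence is statistically significant.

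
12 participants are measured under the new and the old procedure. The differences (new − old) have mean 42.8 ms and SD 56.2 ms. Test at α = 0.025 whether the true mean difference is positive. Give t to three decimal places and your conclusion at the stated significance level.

t = 2.638; reject H0

H0: μ_d = 0; H1: μ_d > 0 (paired t-test on the differences, right-tailed).
t = d̄/(s_d/√n) = 42.8/(56.2/√12) = 2.638
df = n − 1 = 11
p-value = P(T ≥ 2.638) ≈ 0.0115
Since p ≈ 0.0115 < α = 0.025, reject H0; the evidence is statistically significant.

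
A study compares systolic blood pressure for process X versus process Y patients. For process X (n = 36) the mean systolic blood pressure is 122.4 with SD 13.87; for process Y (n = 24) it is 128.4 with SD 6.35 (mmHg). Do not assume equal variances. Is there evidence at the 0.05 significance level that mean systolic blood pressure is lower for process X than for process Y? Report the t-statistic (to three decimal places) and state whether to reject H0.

t = -2.264; reject H0

Let group 1 = process X, group 2 = process Y. H0: μ_1 = μ_2; H1: μ_1 < μ_2 (Welch's two-sample t-test, left-tailed).
t = (x̄_1 − x̄_2)/√(s_1²/n_1 + s_2²/n_2) = (122.4 − 128.4)/√(13.87²/36 + 6.35²/24) = -2.264
Welch–Satterthwaite df ≈ 52.56
p-value = P(T ≤ -2.264) ≈ 0.014
Since p ≈ 0.014 < α = 0.05, reject H0; the evidence is statistically significant.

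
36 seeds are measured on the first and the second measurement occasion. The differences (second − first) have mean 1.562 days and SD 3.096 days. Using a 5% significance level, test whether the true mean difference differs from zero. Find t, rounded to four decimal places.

3.0271

H0: μ_d = 0; H1: μ_d ≠ 0 (paired t-test on the differences, two-sided).
t = d̄/(s_d/√n) = 1.562/(3.096/√36) = 3.0271
df = n − 1 = 35
Two-sided p-value ≈ 0.0046
Since p ≈ 0.0046 < α = 0.05, reject H0; the evidence is statistically significant.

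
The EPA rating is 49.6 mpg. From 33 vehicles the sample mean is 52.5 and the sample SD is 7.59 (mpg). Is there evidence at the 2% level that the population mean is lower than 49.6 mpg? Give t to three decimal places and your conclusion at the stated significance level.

H0: μ = 49.6; H1: μ < 49.6 (one-sample t-test, left-tailed).
t = (x̄ − μ₀)/(s/√n) = (52.5 − 49.6)/(7.59/√33) = 2.195
df = n − 1 = 32
p-value = P(T ≤ 2.195) ≈ 0.982
Since p ≈ 0.982 > α = 0.02, fail to reject H0; the data do not provide sufficient evidence against H0.

t = 2.195; fail to reject H0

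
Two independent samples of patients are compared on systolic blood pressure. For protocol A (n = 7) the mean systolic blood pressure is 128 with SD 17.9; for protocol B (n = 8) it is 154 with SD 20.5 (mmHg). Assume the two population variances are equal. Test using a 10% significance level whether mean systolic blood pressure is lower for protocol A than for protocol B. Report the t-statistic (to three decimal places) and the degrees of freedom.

Let group 1 = protocol A, group 2 = protocol B. H0: μ_1 = μ_2; H1: μ_1 < μ_2 (two-sample pooled-variance t-test, left-tailed).
s_p² = [(7−1)·17.9² + (8−1)·20.5²]/(7+8−2) = 374.17
t = (128 − 154)/√[374.17·(1/7 + 1/8)] = -2.597
df = n₁ + n₂ − 2 = 13
p-value = P(T ≤ -2.597) ≈ 0.0111
Since p ≈ 0.0111 < α = 0.1, reject H0; the data support H1.

t = -2.597, df = 13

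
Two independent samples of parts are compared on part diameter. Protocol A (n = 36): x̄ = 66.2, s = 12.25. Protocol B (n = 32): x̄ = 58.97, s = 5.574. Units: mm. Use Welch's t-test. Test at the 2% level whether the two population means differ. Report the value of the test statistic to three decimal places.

3.189

Let group 1 = protocol A, group 2 = protocol B. H0: μ_1 = μ_2; H1: μ_1 ≠ μ_2 (Welch's two-sample t-test, two-sided).
t = (x̄_1 − x̄_2)/√(s_1²/n_1 + s_2²/n_2) = (66.2 − 58.97)/√(12.25²/36 + 5.574²/32) = 3.189
Welch–Satterthwaite df ≈ 50.13
Two-sided p-value ≈ 0.002
Since p ≈ 0.002 < α = 0.02, reject H0; the evidence is statistically significant.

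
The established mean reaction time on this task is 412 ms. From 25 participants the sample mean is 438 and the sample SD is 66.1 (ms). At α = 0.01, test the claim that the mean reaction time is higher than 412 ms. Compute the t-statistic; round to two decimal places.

H0: μ = 412; H1: μ > 412 (one-sample t-test, right-tailed).
t = (x̄ − μ₀)/(s/√n) = (438 − 412)/(66.1/√25) = 1.97
df = n − 1 = 24
p-value = P(T ≥ 1.97) ≈ 0.030
Since p ≈ 0.030 > α = 0.01, fail to reject H0; the evidence is not statistically significant.

1.97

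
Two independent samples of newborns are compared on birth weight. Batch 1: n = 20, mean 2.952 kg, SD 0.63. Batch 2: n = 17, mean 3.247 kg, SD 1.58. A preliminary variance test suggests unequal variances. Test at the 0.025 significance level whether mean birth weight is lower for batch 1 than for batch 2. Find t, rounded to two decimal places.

Let group 1 = batch 1, group 2 = batch 2. H0: μ_1 = μ_2; H1: μ_1 < μ_2 (Welch's two-sample t-test, left-tailed).
t = (x̄_1 − x̄_2)/√(s_1²/n_1 + s_2²/n_2) = (2.952 − 3.247)/√(0.63²/20 + 1.58²/17) = -0.72
Welch–Satterthwaite df ≈ 20.30
p-value = P(T ≤ -0.72) ≈ 0.2391
Since p ≈ 0.2391 > α = 0.025, fail to reject H0; the evidence is not statistically significant.

-0.72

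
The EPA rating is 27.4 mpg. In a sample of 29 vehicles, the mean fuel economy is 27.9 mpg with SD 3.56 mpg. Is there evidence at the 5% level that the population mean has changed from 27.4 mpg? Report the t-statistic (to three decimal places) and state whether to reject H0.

t = 0.756; fail to reject H0

H0: μ = 27.4; H1: μ ≠ 27.4 (one-sample t-test, two-sided).
t = (x̄ − μ₀)/(s/√n) = (27.9 − 27.4)/(3.56/√29) = 0.756
df = n − 1 = 28
Two-sided p-value ≈ 0.456
Since p ≈ 0.456 > α = 0.05, fail to reject H0; the data do not provide sufficient evidence against H0.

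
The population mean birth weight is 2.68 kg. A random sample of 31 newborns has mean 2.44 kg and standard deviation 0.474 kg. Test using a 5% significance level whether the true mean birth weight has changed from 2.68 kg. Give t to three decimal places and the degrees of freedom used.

t = -2.819, df = 30

H0: μ = 2.68; H1: μ ≠ 2.68 (one-sample t-test, two-sided).
t = (x̄ − μ₀)/(s/√n) = (2.44 − 2.68)/(0.474/√31) = -2.819
df = n − 1 = 30
Two-sided p-value ≈ 0.0084
Since p ≈ 0.0084 < α = 0.05, reject H0; the data support H1.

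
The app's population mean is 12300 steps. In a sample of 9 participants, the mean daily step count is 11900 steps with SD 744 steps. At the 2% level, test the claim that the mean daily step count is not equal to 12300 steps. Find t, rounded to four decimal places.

-1.6129

H0: μ = 12300; H1: μ ≠ 12300 (one-sample t-test, two-sided).
t = (x̄ − μ₀)/(s/√n) = (11900 − 12300)/(744/√9) = -1.6129
df = n − 1 = 8
Two-sided p-value ≈ 0.1454
Since p ≈ 0.1454 > α = 0.02, fail to reject H0; the data do not provide sufficient evidence against H0.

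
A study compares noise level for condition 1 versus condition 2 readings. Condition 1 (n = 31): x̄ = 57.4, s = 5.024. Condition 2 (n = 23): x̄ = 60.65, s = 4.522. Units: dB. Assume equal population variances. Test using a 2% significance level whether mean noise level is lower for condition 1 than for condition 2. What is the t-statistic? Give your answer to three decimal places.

-2.451

Let group 1 = condition 1, group 2 = condition 2. H0: μ_1 = μ_2; H1: μ_1 < μ_2 (two-sample pooled-variance t-test, left-tailed).
s_p² = [(31−1)·5.024² + (23−1)·4.522²]/(31+23−2) = 23.2132
t = (57.4 − 60.65)/√[23.2132·(1/31 + 1/23)] = -2.451
df = n₁ + n₂ − 2 = 52
p-value = P(T ≤ -2.451) ≈ 0.009
Since p ≈ 0.009 < α = 0.02, reject H0; the data support H1.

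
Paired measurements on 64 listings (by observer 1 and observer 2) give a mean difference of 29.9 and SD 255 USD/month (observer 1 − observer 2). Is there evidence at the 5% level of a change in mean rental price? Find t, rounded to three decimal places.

H0: μ_d = 0; H1: μ_d ≠ 0 (paired t-test on the differences, two-sided).
t = d̄/(s_d/√n) = 29.9/(255/√64) = 0.938
df = n − 1 = 63
Two-sided p-value ≈ 0.352
Since p ≈ 0.352 > α = 0.05, fail to reject H0; the evidence is not statistically significant.

0.938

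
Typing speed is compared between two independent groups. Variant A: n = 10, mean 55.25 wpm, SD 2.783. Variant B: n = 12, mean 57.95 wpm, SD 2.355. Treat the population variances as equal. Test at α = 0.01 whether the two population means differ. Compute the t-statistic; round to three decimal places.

-2.467

Let group 1 = variant A, group 2 = variant B. H0: μ_1 = μ_2; H1: μ_1 ≠ μ_2 (two-sample pooled-variance t-test, two-sided).
s_p² = [(10−1)·2.783² + (12−1)·2.355²]/(10+12−2) = 6.5356
t = (55.25 − 57.95)/√[6.5356·(1/10 + 1/12)] = -2.467
df = n₁ + n₂ − 2 = 20
Two-sided p-value ≈ 0.0228
Since p ≈ 0.0228 > α = 0.01, fail to reject H0; the evidence is not statistically significant.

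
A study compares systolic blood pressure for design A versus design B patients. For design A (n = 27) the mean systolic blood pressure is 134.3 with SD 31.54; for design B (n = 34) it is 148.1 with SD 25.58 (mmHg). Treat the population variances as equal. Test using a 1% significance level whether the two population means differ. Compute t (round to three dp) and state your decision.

t = -1.888; fail to reject H0

Let group 1 = design A, group 2 = design B. H0: μ_1 = μ_2; H1: μ_1 ≠ μ_2 (two-sample pooled-variance t-test, two-sided).
s_p² = [(27−1)·31.54² + (34−1)·25.58²]/(27+34−2) = 804.359
t = (134.3 − 148.1)/√[804.359·(1/27 + 1/34)] = -1.888
df = n₁ + n₂ − 2 = 59
Two-sided p-value ≈ 0.064
Since p ≈ 0.064 > α = 0.01, fail to reject H0; the data do not provide sufficient evidence against H0.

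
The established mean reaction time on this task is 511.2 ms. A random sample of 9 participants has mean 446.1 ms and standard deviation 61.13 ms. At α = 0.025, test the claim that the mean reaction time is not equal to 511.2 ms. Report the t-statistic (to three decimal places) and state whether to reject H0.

H0: μ = 511.2; H1: μ ≠ 511.2 (one-sample t-test, two-sided).
t = (x̄ − μ₀)/(s/√n) = (446.1 − 511.2)/(61.13/√9) = -3.195
df = n − 1 = 8
Two-sided p-value ≈ 0.013
Since p ≈ 0.013 < α = 0.025, reject H0; the evidence is statistically significant.

t = -3.195; reject H0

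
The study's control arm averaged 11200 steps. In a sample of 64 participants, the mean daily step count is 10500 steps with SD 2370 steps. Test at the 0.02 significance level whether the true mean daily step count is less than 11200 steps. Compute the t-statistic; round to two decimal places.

-2.36

H0: μ = 11200; H1: μ < 11200 (one-sample t-test, left-tailed).
t = (x̄ − μ₀)/(s/√n) = (10500 − 11200)/(2370/√64) = -2.36
df = n − 1 = 63
p-value = P(T ≤ -2.36) ≈ 0.0106
Since p ≈ 0.0106 < α = 0.02, reject H0; the data support H1.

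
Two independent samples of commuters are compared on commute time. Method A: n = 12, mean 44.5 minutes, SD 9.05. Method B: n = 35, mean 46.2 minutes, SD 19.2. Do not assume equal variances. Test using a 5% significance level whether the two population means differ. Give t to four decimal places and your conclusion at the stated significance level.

t = -0.4080; fail to reject H0

Let group 1 = method A, group 2 = method B. H0: μ_1 = μ_2; H1: μ_1 ≠ μ_2 (Welch's two-sample t-test, two-sided).
t = (x̄_1 − x̄_2)/√(s_1²/n_1 + s_2²/n_2) = (44.5 − 46.2)/√(9.05²/12 + 19.2²/35) = -0.4080
Welch–Satterthwaite df ≈ 40.18
Two-sided p-value ≈ 0.685
Since p ≈ 0.685 > α = 0.05, fail to reject H0; the data do not provide sufficient evidence against H0.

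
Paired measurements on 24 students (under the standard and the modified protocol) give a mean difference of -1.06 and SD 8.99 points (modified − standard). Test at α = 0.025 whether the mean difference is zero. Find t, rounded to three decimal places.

H0: μ_d = 0; H1: μ_d ≠ 0 (paired t-test on the differences, two-sided).
t = d̄/(s_d/√n) = -1.06/(8.99/√24) = -0.578
df = n − 1 = 23
Two-sided p-value ≈ 0.569
Since p ≈ 0.569 > α = 0.025, fail to reject H0; the evidence is not statistically significant.

-0.578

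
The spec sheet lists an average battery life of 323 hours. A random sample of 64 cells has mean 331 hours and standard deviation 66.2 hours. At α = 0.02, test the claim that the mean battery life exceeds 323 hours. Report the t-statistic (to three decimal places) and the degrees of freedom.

H0: μ = 323; H1: μ > 323 (one-sample t-test, right-tailed).
t = (x̄ − μ₀)/(s/√n) = (331 − 323)/(66.2/√64) = 0.967
df = n − 1 = 63
p-value = P(T ≥ 0.967) ≈ 0.169
Since p ≈ 0.169 > α = 0.02, fail to reject H0; the evidence is not statistically significant.

t = 0.967, df = 63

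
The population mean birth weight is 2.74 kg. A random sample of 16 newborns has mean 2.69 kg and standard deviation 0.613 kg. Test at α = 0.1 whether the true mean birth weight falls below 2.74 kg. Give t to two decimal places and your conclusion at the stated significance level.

H0: μ = 2.74; H1: μ < 2.74 (one-sample t-test, left-tailed).
t = (x̄ − μ₀)/(s/√n) = (2.69 − 2.74)/(0.613/√16) = -0.33
df = n − 1 = 15
p-value = P(T ≤ -0.33) ≈ 0.374
Since p ≈ 0.374 > α = 0.1, fail to reject H0; the evidence is not statistically significant.

t = -0.33; fail to reject H0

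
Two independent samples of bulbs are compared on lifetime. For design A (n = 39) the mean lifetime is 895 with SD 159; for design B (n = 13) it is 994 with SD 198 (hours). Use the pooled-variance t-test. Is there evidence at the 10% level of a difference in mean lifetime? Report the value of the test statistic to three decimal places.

Let group 1 = design A, group 2 = design B. H0: μ_1 = μ_2; H1: μ_1 ≠ μ_2 (two-sample pooled-variance t-test, two-sided).
s_p² = [(39−1)·159² + (13−1)·198²]/(39+13−2) = 28622.5
t = (895 − 994)/√[28622.5·(1/39 + 1/13)] = -1.827
df = n₁ + n₂ − 2 = 50
Two-sided p-value ≈ 0.074
Since p ≈ 0.074 < α = 0.1, reject H0; the data support H1.

-1.827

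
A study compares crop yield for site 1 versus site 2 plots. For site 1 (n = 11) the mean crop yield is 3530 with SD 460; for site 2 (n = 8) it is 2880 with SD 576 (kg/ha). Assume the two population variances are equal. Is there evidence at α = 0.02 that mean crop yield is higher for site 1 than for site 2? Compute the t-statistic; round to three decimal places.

Let group 1 = site 1, group 2 = site 2. H0: μ_1 = μ_2; H1: μ_1 > μ_2 (two-sample pooled-variance t-test, right-tailed).
s_p² = [(11−1)·460² + (8−1)·576²]/(11+8−2) = 261084
t = (3530 − 2880)/√[261084·(1/11 + 1/8)] = 2.738
df = n₁ + n₂ − 2 = 17
p-value = P(T ≥ 2.738) ≈ 0.0070
Since p ≈ 0.0070 < α = 0.02, reject H0; the data support H1.

2.738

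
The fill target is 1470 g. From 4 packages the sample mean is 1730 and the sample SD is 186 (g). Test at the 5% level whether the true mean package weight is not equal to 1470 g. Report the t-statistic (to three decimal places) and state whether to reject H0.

t = 2.796; fail to reject H0

H0: μ = 1470; H1: μ ≠ 1470 (one-sample t-test, two-sided).
t = (x̄ − μ₀)/(s/√n) = (1730 − 1470)/(186/√4) = 2.796
df = n − 1 = 3
Two-sided p-value ≈ 0.068
Since p ≈ 0.068 > α = 0.05, fail to reject H0; the data do not provide sufficient evidence against H0.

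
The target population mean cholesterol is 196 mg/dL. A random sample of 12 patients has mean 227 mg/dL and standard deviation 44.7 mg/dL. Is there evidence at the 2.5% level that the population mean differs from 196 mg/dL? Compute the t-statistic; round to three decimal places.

2.402

H0: μ = 196; H1: μ ≠ 196 (one-sample t-test, two-sided).
t = (x̄ − μ₀)/(s/√n) = (227 − 196)/(44.7/√12) = 2.402
df = n − 1 = 11
Two-sided p-value ≈ 0.0351
Since p ≈ 0.0351 > α = 0.025, fail to reject H0; the evidence is not statistically significant.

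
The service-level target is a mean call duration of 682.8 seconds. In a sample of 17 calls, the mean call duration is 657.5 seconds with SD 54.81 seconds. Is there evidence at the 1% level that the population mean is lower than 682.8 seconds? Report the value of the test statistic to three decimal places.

-1.903

H0: μ = 682.8; H1: μ < 682.8 (one-sample t-test, left-tailed).
t = (x̄ − μ₀)/(s/√n) = (657.5 − 682.8)/(54.81/√17) = -1.903
df = n − 1 = 16
p-value = P(T ≤ -1.903) ≈ 0.038
Since p ≈ 0.038 > α = 0.01, fail to reject H0; the data do not provide sufficient evidence against H0.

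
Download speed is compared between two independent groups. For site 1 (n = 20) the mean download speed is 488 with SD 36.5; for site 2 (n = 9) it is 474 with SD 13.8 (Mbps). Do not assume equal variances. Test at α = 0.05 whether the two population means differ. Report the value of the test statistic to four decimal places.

Let group 1 = site 1, group 2 = site 2. H0: μ_1 = μ_2; H1: μ_1 ≠ μ_2 (Welch's two-sample t-test, two-sided).
t = (x̄_1 − x̄_2)/√(s_1²/n_1 + s_2²/n_2) = (488 − 474)/√(36.5²/20 + 13.8²/9) = 1.4943
Welch–Satterthwaite df ≈ 26.61
Two-sided p-value ≈ 0.147
Since p ≈ 0.147 > α = 0.05, fail to reject H0; the data do not provide sufficient evidence against H0.

1.4943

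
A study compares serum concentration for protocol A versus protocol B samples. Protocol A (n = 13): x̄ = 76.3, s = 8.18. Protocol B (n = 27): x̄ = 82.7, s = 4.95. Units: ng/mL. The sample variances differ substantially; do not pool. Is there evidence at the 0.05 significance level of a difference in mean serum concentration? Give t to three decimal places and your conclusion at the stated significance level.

t = -2.601; reject H0

Let group 1 = protocol A, group 2 = protocol B. H0: μ_1 = μ_2; H1: μ_1 ≠ μ_2 (Welch's two-sample t-test, two-sided).
t = (x̄_1 − x̄_2)/√(s_1²/n_1 + s_2²/n_2) = (76.3 − 82.7)/√(8.18²/13 + 4.95²/27) = -2.601
Welch–Satterthwaite df ≈ 16.37
Two-sided p-value ≈ 0.019
Since p ≈ 0.019 < α = 0.05, reject H0; the evidence is statistically significant.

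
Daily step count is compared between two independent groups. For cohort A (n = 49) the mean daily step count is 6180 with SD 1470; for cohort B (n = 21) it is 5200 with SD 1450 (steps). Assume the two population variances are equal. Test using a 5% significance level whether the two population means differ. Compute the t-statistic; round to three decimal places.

2.566

Let group 1 = cohort A, group 2 = cohort B. H0: μ_1 = μ_2; H1: μ_1 ≠ μ_2 (two-sample pooled-variance t-test, two-sided).
s_p² = [(49−1)·1470² + (21−1)·1450²]/(49+21−2) = 2143720
t = (6180 − 5200)/√[2143720·(1/49 + 1/21)] = 2.566
df = n₁ + n₂ − 2 = 68
Two-sided p-value ≈ 0.0125
Since p ≈ 0.0125 < α = 0.05, reject H0; the evidence is statistically significant.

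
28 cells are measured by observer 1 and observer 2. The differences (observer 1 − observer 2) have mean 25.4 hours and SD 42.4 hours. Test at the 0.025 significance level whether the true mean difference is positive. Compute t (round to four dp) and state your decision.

t = 3.1699; reject H0

H0: μ_d = 0; H1: μ_d > 0 (paired t-test on the differences, right-tailed).
t = d̄/(s_d/√n) = 25.4/(42.4/√28) = 3.1699
df = n − 1 = 27
p-value = P(T ≥ 3.1699) ≈ 0.0019
Since p ≈ 0.0019 < α = 0.025, reject H0; the data support H1.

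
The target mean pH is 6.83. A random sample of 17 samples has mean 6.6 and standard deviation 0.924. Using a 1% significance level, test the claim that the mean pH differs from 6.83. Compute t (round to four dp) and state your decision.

H0: μ = 6.83; H1: μ ≠ 6.83 (one-sample t-test, two-sided).
t = (x̄ − μ₀)/(s/√n) = (6.6 − 6.83)/(0.924/√17) = -1.0263
df = n − 1 = 16
Two-sided p-value ≈ 0.320
Since p ≈ 0.320 > α = 0.01, fail to reject H0; the data do not provide sufficient evidence against H0.

t = -1.0263; fail to reject H0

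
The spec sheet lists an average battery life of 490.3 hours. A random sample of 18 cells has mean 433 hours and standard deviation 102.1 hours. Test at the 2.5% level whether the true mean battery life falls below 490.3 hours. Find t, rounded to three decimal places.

H0: μ = 490.3; H1: μ < 490.3 (one-sample t-test, left-tailed).
t = (x̄ − μ₀)/(s/√n) = (433 − 490.3)/(102.1/√18) = -2.381
df = n − 1 = 17
p-value = P(T ≤ -2.381) ≈ 0.0146
Since p ≈ 0.0146 < α = 0.025, reject H0; the evidence is statistically significant.

-2.381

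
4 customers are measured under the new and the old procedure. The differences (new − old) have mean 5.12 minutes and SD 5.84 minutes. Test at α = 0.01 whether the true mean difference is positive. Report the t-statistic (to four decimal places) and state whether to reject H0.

t = 1.7534; fail to reject H0

H0: μ_d = 0; H1: μ_d > 0 (paired t-test on the differences, right-tailed).
t = d̄/(s_d/√n) = 5.12/(5.84/√4) = 1.7534
df = n − 1 = 3
p-value = P(T ≥ 1.7534) ≈ 0.089
Since p ≈ 0.089 > α = 0.01, fail to reject H0; the data do not provide sufficient evidence against H0.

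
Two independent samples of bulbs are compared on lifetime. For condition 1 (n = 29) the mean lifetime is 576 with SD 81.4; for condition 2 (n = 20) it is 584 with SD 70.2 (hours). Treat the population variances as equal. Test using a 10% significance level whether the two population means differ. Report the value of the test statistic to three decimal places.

Let group 1 = condition 1, group 2 = condition 2. H0: μ_1 = μ_2; H1: μ_1 ≠ μ_2 (two-sample pooled-variance t-test, two-sided).
s_p² = [(29−1)·81.4² + (20−1)·70.2²]/(29+20−2) = 5939.57
t = (576 − 584)/√[5939.57·(1/29 + 1/20)] = -0.357
df = n₁ + n₂ − 2 = 47
Two-sided p-value ≈ 0.723
Since p ≈ 0.723 > α = 0.1, fail to reject H0; the evidence is not statistically significant.

-0.357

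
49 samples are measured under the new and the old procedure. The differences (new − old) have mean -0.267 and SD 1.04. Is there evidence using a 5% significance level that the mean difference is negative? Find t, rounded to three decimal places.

-1.797

H0: μ_d = 0; H1: μ_d < 0 (paired t-test on the differences, left-tailed).
t = d̄/(s_d/√n) = -0.267/(1.04/√49) = -1.797
df = n − 1 = 48
p-value = P(T ≤ -1.797) ≈ 0.039
Since p ≈ 0.039 < α = 0.05, reject H0; the data support H1.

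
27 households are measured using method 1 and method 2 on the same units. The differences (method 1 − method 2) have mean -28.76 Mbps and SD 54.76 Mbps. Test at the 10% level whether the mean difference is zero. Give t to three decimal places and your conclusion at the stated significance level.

t = -2.729; reject H0

H0: μ_d = 0; H1: μ_d ≠ 0 (paired t-test on the differences, two-sided).
t = d̄/(s_d/√n) = -28.76/(54.76/√27) = -2.729
df = n − 1 = 26
Two-sided p-value ≈ 0.011
Since p ≈ 0.011 < α = 0.1, reject H0; the evidence is statistically significant.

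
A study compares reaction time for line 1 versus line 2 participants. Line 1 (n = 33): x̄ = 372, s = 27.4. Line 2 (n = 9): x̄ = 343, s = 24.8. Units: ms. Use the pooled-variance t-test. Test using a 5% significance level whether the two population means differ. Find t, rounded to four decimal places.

2.8668

Let group 1 = line 1, group 2 = line 2. H0: μ_1 = μ_2; H1: μ_1 ≠ μ_2 (two-sample pooled-variance t-test, two-sided).
s_p² = [(33−1)·27.4² + (9−1)·24.8²]/(33+9−2) = 723.616
t = (372 − 343)/√[723.616·(1/33 + 1/9)] = 2.8668
df = n₁ + n₂ − 2 = 40
Two-sided p-value ≈ 0.007
Since p ≈ 0.007 < α = 0.05, reject H0; the evidence is statistically significant.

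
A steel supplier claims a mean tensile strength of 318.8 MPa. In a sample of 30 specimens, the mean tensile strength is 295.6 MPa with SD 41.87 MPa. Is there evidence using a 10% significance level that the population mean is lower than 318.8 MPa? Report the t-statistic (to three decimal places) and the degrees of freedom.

H0: μ = 318.8; H1: μ < 318.8 (one-sample t-test, left-tailed).
t = (x̄ − μ₀)/(s/√n) = (295.6 − 318.8)/(41.87/√30) = -3.035
df = n − 1 = 29
p-value = P(T ≤ -3.035) ≈ 0.003
Since p ≈ 0.003 < α = 0.1, reject H0; the evidence is statistically significant.

t = -3.035, df = 29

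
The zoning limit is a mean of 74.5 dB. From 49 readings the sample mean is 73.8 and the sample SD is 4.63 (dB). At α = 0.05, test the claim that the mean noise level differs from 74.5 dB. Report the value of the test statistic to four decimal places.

H0: μ = 74.5; H1: μ ≠ 74.5 (one-sample t-test, two-sided).
t = (x̄ − μ₀)/(s/√n) = (73.8 − 74.5)/(4.63/√49) = -1.0583
df = n − 1 = 48
Two-sided p-value ≈ 0.295
Since p ≈ 0.295 > α = 0.05, fail to reject H0; the evidence is not statistically significant.

-1.0583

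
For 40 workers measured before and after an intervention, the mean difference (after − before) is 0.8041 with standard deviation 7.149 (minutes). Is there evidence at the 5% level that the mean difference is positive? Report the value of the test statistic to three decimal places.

H0: μ_d = 0; H1: μ_d > 0 (paired t-test on the differences, right-tailed).
t = d̄/(s_d/√n) = 0.8041/(7.149/√40) = 0.711
df = n − 1 = 39
p-value = P(T ≥ 0.711) ≈ 0.2405
Since p ≈ 0.2405 > α = 0.05, fail to reject H0; the data do not provide sufficient evidence against H0.

0.711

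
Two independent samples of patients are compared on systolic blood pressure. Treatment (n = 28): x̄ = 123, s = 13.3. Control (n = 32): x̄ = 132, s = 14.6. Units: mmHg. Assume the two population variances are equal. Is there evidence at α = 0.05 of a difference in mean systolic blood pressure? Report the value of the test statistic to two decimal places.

Let group 1 = treatment, group 2 = control. H0: μ_1 = μ_2; H1: μ_1 ≠ μ_2 (two-sample pooled-variance t-test, two-sided).
s_p² = [(28−1)·13.3² + (32−1)·14.6²]/(28+32−2) = 196.276
t = (123 − 132)/√[196.276·(1/28 + 1/32)] = -2.48
df = n₁ + n₂ − 2 = 58
Two-sided p-value ≈ 0.016
Since p ≈ 0.016 < α = 0.05, reject H0; the data support H1.

-2.48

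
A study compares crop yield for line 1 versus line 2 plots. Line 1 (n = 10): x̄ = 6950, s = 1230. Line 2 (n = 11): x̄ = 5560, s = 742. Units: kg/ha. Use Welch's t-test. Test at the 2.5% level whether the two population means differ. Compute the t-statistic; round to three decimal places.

Let group 1 = line 1, group 2 = line 2. H0: μ_1 = μ_2; H1: μ_1 ≠ μ_2 (Welch's two-sample t-test, two-sided).
t = (x̄_1 − x̄_2)/√(s_1²/n_1 + s_2²/n_2) = (6950 − 5560)/√(1230²/10 + 742²/11) = 3.098
Welch–Satterthwaite df ≈ 14.51
Two-sided p-value ≈ 0.0076
Since p ≈ 0.0076 < α = 0.025, reject H0; the data support H1.

3.098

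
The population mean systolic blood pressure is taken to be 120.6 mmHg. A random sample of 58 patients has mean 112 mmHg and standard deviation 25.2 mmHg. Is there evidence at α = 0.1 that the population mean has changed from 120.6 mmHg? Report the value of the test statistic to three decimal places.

-2.599

H0: μ = 120.6; H1: μ ≠ 120.6 (one-sample t-test, two-sided).
t = (x̄ − μ₀)/(s/√n) = (112 − 120.6)/(25.2/√58) = -2.599
df = n − 1 = 57
Two-sided p-value ≈ 0.0119
Since p ≈ 0.0119 < α = 0.1, reject H0; the evidence is statistically significant.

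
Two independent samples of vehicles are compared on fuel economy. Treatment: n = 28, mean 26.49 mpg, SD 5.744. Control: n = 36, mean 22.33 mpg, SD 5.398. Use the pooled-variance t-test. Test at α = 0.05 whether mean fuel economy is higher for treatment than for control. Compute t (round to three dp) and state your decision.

Let group 1 = treatment, group 2 = control. H0: μ_1 = μ_2; H1: μ_1 > μ_2 (two-sample pooled-variance t-test, right-tailed).
s_p² = [(28−1)·5.744² + (36−1)·5.398²]/(28+36−2) = 30.8173
t = (26.49 − 22.33)/√[30.8173·(1/28 + 1/36)] = 2.974
df = n₁ + n₂ − 2 = 62
p-value = P(T ≥ 2.974) ≈ 0.002
Since p ≈ 0.002 < α = 0.05, reject H0; the evidence is statistically significant.

t = 2.974; reject H0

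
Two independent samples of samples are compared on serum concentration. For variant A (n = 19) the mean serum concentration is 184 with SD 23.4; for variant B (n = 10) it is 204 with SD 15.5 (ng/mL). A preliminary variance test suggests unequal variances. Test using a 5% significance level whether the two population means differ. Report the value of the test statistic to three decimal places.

-2.751

Let group 1 = variant A, group 2 = variant B. H0: μ_1 = μ_2; H1: μ_1 ≠ μ_2 (Welch's two-sample t-test, two-sided).
t = (x̄_1 − x̄_2)/√(s_1²/n_1 + s_2²/n_2) = (184 − 204)/√(23.4²/19 + 15.5²/10) = -2.751
Welch–Satterthwaite df ≈ 25.32
Two-sided p-value ≈ 0.011
Since p ≈ 0.011 < α = 0.05, reject H0; the data support H1.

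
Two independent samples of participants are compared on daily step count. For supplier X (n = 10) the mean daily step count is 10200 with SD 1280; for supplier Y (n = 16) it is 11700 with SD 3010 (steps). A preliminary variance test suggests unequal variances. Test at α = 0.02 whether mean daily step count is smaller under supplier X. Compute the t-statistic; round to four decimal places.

-1.7555

Let group 1 = supplier X, group 2 = supplier Y. H0: μ_1 = μ_2; H1: μ_1 < μ_2 (Welch's two-sample t-test, left-tailed).
t = (x̄_1 − x̄_2)/√(s_1²/n_1 + s_2²/n_2) = (10200 − 11700)/√(1280²/10 + 3010²/16) = -1.7555
Welch–Satterthwaite df ≈ 21.88
p-value = P(T ≤ -1.7555) ≈ 0.047
Since p ≈ 0.047 > α = 0.02, fail to reject H0; the evidence is not statistically significant.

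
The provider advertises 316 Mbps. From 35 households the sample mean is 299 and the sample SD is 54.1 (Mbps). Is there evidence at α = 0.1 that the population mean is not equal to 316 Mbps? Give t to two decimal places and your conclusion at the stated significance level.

t = -1.86; reject H0

H0: μ = 316; H1: μ ≠ 316 (one-sample t-test, two-sided).
t = (x̄ − μ₀)/(s/√n) = (299 − 316)/(54.1/√35) = -1.86
df = n − 1 = 34
Two-sided p-value ≈ 0.0717
Since p ≈ 0.0717 < α = 0.1, reject H0; the evidence is statistically significant.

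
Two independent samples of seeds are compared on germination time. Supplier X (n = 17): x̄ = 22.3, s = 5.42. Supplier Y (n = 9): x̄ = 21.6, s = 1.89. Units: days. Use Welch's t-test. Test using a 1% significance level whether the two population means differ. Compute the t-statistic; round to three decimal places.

0.480

Let group 1 = supplier X, group 2 = supplier Y. H0: μ_1 = μ_2; H1: μ_1 ≠ μ_2 (Welch's two-sample t-test, two-sided).
t = (x̄_1 − x̄_2)/√(s_1²/n_1 + s_2²/n_2) = (22.3 − 21.6)/√(5.42²/17 + 1.89²/9) = 0.480
Welch–Satterthwaite df ≈ 21.88
Two-sided p-value ≈ 0.6358
Since p ≈ 0.6358 > α = 0.01, fail to reject H0; the data do not provide sufficient evidence against H0.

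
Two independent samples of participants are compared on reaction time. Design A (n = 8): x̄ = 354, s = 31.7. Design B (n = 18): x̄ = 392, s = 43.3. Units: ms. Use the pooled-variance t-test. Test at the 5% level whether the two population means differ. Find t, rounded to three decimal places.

-2.221

Let group 1 = design A, group 2 = design B. H0: μ_1 = μ_2; H1: μ_1 ≠ μ_2 (two-sample pooled-variance t-test, two-sided).
s_p² = [(8−1)·31.7² + (18−1)·43.3²]/(8+18−2) = 1621.14
t = (354 − 392)/√[1621.14·(1/8 + 1/18)] = -2.221
df = n₁ + n₂ − 2 = 24
Two-sided p-value ≈ 0.0360
Since p ≈ 0.0360 < α = 0.05, reject H0; the evidence is statistically significant.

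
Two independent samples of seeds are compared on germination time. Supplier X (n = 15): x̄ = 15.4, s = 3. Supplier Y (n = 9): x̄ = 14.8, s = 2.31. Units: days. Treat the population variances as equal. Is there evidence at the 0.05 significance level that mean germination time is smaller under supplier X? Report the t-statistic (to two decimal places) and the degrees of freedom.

Let group 1 = supplier X, group 2 = supplier Y. H0: μ_1 = μ_2; H1: μ_1 < μ_2 (two-sample pooled-variance t-test, left-tailed).
s_p² = [(15−1)·3² + (9−1)·2.31²]/(15+9−2) = 7.66767
t = (15.4 − 14.8)/√[7.66767·(1/15 + 1/9)] = 0.51
df = n₁ + n₂ − 2 = 22
p-value = P(T ≤ 0.51) ≈ 0.694
Since p ≈ 0.694 > α = 0.05, fail to reject H0; the evidence is not statistically significant.

t = 0.51, df = 22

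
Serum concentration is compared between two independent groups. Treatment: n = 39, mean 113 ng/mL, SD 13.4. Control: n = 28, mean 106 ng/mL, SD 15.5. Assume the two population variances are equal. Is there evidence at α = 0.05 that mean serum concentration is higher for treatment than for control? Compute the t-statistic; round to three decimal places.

1.975

Let group 1 = treatment, group 2 = control. H0: μ_1 = μ_2; H1: μ_1 > μ_2 (two-sample pooled-variance t-test, right-tailed).
s_p² = [(39−1)·13.4² + (28−1)·15.5²]/(39+28−2) = 204.77
t = (113 − 106)/√[204.77·(1/39 + 1/28)] = 1.975
df = n₁ + n₂ − 2 = 65
p-value = P(T ≥ 1.975) ≈ 0.0263
Since p ≈ 0.0263 < α = 0.05, reject H0; the evidence is statistically significant.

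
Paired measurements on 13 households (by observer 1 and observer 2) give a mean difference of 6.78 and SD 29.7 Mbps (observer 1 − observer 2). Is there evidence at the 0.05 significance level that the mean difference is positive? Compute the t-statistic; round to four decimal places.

H0: μ_d = 0; H1: μ_d > 0 (paired t-test on the differences, right-tailed).
t = d̄/(s_d/√n) = 6.78/(29.7/√13) = 0.8231
df = n − 1 = 12
p-value = P(T ≥ 0.8231) ≈ 0.213
Since p ≈ 0.213 > α = 0.05, fail to reject H0; the evidence is not statistically significant.

0.8231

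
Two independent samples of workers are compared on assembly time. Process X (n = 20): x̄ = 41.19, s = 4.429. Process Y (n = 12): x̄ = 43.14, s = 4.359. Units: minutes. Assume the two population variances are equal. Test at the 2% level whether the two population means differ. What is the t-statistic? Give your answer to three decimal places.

Let group 1 = process X, group 2 = process Y. H0: μ_1 = μ_2; H1: μ_1 ≠ μ_2 (two-sample pooled-variance t-test, two-sided).
s_p² = [(20−1)·4.429² + (12−1)·4.359²]/(20+12−2) = 19.3905
t = (41.19 − 43.14)/√[19.3905·(1/20 + 1/12)] = -1.213
df = n₁ + n₂ − 2 = 30
Two-sided p-value ≈ 0.235
Since p ≈ 0.235 > α = 0.02, fail to reject H0; the data do not provide sufficient evidence against H0.

-1.213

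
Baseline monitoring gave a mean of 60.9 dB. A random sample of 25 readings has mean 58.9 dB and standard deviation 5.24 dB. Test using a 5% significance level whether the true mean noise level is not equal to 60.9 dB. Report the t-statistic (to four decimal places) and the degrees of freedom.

H0: μ = 60.9; H1: μ ≠ 60.9 (one-sample t-test, two-sided).
t = (x̄ − μ₀)/(s/√n) = (58.9 − 60.9)/(5.24/√25) = -1.9084
df = n − 1 = 24
Two-sided p-value ≈ 0.068
Since p ≈ 0.068 > α = 0.05, fail to reject H0; the data do not provide sufficient evidence against H0.

t = -1.9084, df = 24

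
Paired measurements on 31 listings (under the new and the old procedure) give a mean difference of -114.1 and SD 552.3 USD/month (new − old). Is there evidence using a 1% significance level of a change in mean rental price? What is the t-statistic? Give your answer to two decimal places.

-1.15

H0: μ_d = 0; H1: μ_d ≠ 0 (paired t-test on the differences, two-sided).
t = d̄/(s_d/√n) = -114.1/(552.3/√31) = -1.15
df = n − 1 = 30
Two-sided p-value ≈ 0.2591
Since p ≈ 0.2591 > α = 0.01, fail to reject H0; the evidence is not statistically significant.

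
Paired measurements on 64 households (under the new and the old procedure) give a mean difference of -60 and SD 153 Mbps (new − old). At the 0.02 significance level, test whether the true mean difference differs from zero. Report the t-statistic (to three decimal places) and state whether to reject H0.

t = -3.137; reject H0

H0: μ_d = 0; H1: μ_d ≠ 0 (paired t-test on the differences, two-sided).
t = d̄/(s_d/√n) = -60/(153/√64) = -3.137
df = n − 1 = 63
Two-sided p-value ≈ 0.003
Since p ≈ 0.003 < α = 0.02, reject H0; the evidence is statistically significant.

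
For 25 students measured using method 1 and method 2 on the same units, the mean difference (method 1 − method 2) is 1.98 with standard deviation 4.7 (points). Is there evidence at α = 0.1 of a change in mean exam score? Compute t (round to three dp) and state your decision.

H0: μ_d = 0; H1: μ_d ≠ 0 (paired t-test on the differences, two-sided).
t = d̄/(s_d/√n) = 1.98/(4.7/√25) = 2.106
df = n − 1 = 24
Two-sided p-value ≈ 0.0458
Since p ≈ 0.0458 < α = 0.1, reject H0; the data support H1.

t = 2.106; reject H0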